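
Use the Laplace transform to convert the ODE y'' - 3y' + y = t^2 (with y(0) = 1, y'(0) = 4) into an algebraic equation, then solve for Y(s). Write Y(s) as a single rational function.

Y(s) = (s^4 + s^3 + 2)/(s^5 - 3*s^4 + s^3)

Laplace-transform each side.
With L{y''} = s^2 Y - s·y(0) - y'(0) and L{y'} = sY - y(0), with y(0) = 1, y'(0) = 4: the LHS transforms to (s^2 - 3*s + 1)Y - (s + 1).
The right side is L{t^2} = 2/s^3.
So (s^2 - 3*s + 1)Y = 2/s^3 + (s + 1).
Solve for Y(s) and write it as one ratio of polynomials.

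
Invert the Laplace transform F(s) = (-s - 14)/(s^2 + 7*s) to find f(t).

Factor the denominator: s^2 + 7*s = s*(s + 7).
Partial fraction decomposition gives [1/(s + 7)] + [-2/s].
Invert each term: 1/(s + 7) ↔ e^(-7t); -2/(s - 0) ↔ -2e^(0t).

f(t) = -2 + exp(-7*t)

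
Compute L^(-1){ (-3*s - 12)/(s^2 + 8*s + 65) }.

-3*exp(-4*t)*cos(7*t)

Rewrite the denominator: s^2 + 8*s + 65 = (s + 4)^2 + 49.
The form in (s + 4) signals a first-shifting-theorem factor e^(-4t).
Since L{cos(7t)} = s/(s^2 + 49), the inverse is exp(-4*t)*cos(7*t), scaled by -3.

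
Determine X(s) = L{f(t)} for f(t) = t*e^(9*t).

L{e^(9t)} = 1/(s - 9).
Then apply L{t·g(t)} = -d/ds[G(s)] with G(s) = 1/(s - 9):
differentiating 1 time and applying the sign gives (s - 9)^(-2).

X(s) = (s - 9)^(-2)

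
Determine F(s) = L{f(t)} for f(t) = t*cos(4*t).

L{cos(4t)} = s/(s^2 + 16).
Then apply L{t·g(t)} = -d/ds[G(s)] with G(s) = s/(s^2 + 16):
differentiating 1 time and applying the sign gives (s - 4)*(s + 4)/(s^2 + 16)^2.

F(s) = (s - 4)*(s + 4)/(s^2 + 16)^2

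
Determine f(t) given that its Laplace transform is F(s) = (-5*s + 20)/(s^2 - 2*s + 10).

f(t) = 5*exp(t)*sin(3*t) - 5*exp(t)*cos(3*t)

Complete the square in the denominator: s^2 - 2*s + 10 = (s - 1)^2 + 3^2.
Split the numerator to match: -5*s + 20 = -5·(s - 1) + 5·3.
Invert each term: -5·(s - 1)/((s - 1)^2 + 9) ↔ -5e^(t)cos(3t); 5·3/((s - 1)^2 + 9) ↔ 5e^(t)sin(3t).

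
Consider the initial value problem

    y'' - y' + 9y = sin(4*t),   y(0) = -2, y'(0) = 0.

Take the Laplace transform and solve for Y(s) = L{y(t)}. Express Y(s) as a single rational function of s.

Apply the Laplace transform to the equation.
The derivative rules (L{y''} = s^2 Y - s·y(0) - y'(0) and L{y'} = sY - y(0), with y(0) = -2, y'(0) = 0) turn the left side into (s^2 - s + 9)Y - (-2*s + 2).
The right side is L{sin(4*t)} = 4/(s^2 + 16).
So (s^2 - s + 9)Y = 4/(s^2 + 16) + (-2*s + 2).
Isolate Y and clear denominators.

Y(s) = (-2*s^3 + 2*s^2 - 32*s + 36)/(s^4 - s^3 + 25*s^2 - 16*s + 144)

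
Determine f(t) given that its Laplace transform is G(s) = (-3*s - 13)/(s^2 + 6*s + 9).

f(t) = -4*t*exp(-3*t) - 3*exp(-3*t)

Factor the denominator: s^2 + 6*s + 9 = (s + 3)^2.
Partial fraction decomposition gives [-3/(s + 3)] + [-4/(s + 3)^2].
Invert each term: -3/(s + 3) ↔ -3e^(-3t); -4/(s + 3)^2 ↔ -4t·e^(-3t).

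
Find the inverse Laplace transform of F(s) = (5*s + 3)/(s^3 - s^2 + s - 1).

4*exp(t) + sin(t) - 4*cos(t)

Factor the denominator: s^3 - s^2 + s - 1 = (s - 1)*(s^2 + 1).
Partial fraction decomposition gives [4/(s - 1)] + [-4*s/(s^2 + 1)] + [1/(s^2 + 1)].
Invert each term: 4/(s - 1) ↔ 4e^(t); -4·s/(s^2 + 1) ↔ -4cos(t); 1·1/(s^2 + 1) ↔ sin(t).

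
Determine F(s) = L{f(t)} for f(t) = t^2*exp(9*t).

F(s) = 2/(s - 9)^3

L{e^(9t)} = 1/(s - 9).
Then apply L{t^2·g(t)} = (-1)^2 d^2/ds^2[G(s)] with G(s) = 1/(s - 9):
differentiating 2 times and applying the sign gives 2/(s - 9)^3.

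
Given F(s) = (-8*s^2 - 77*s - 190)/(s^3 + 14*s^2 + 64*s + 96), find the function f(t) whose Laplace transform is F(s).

f(t) = -5*t*exp(-4*t) - 4*exp(-4*t) - 4*exp(-6*t)

Factor the denominator: s^3 + 14*s^2 + 64*s + 96 = (s + 4)^2*(s + 6).
Partial fraction decomposition gives [-4/(s + 4)] + [-5/(s + 4)^2] + [-4/(s + 6)].
Invert each term: -4/(s + 4) ↔ -4e^(-4t); -5/(s + 4)^2 ↔ -5t·e^(-4t); -4/(s + 6) ↔ -4e^(-6t).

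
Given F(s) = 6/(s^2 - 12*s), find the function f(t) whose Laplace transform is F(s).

f(t) = exp(6*t)*sinh(6*t)

Rewrite the denominator: s^2 - 12*s = (s - 6)^2 - 36.
The form in (s - 6) signals a first-shifting-theorem factor e^(6t).
Since L{sinh(6t)} = 6/(s^2 - 36), the inverse is exp(6*t)*sinh(6*t).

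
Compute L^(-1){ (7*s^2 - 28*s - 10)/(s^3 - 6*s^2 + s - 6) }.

2*exp(6*t) + 2*sin(t) + 5*cos(t)

Factor the denominator: s^3 - 6*s^2 + s - 6 = (s - 6)*(s^2 + 1).
Partial fraction decomposition gives [2/(s - 6)] + [5*s/(s^2 + 1)] + [2/(s^2 + 1)].
Invert each term: 2/(s - 6) ↔ 2e^(6t); 5·s/(s^2 + 1) ↔ 5cos(t); 2·1/(s^2 + 1) ↔ 2sin(t).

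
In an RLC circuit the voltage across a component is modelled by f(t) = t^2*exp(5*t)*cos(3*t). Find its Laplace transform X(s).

L{cos(3t)} = s/(s^2 + 9).
Multiplying by e^(5t) shifts s → s - 5, so L{exp(5*t)*cos(3*t)} = (s - 5)/((s - 5)^2 + 9).
Then apply L{t^2·g(t)} = (-1)^2 d^2/ds^2[G(s)] with G(s) = (s - 5)/((s - 5)^2 + 9):
differentiating 2 times and applying the sign gives 2*(s - 5)*(s^2 - 10*s - 2)/(s^2 - 10*s + 34)^3.

X(s) = 2*(s - 5)*(s^2 - 10*s - 2)/(s^2 - 10*s + 34)^3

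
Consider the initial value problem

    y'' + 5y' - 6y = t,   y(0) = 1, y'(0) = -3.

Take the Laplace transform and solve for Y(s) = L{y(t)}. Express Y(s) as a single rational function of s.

Apply the Laplace transform to the equation.
With L{y''} = s^2 Y - s·y(0) - y'(0) and L{y'} = sY - y(0), with y(0) = 1, y'(0) = -3: the LHS transforms to (s^2 + 5*s - 6)Y - (s + 2).
The right side is L{t} = s^(-2).
So (s^2 + 5*s - 6)Y = s^(-2) + (s + 2).
Divide through and combine into a single rational function.

Y(s) = (s^3 + 2*s^2 + 1)/(s^4 + 5*s^3 - 6*s^2)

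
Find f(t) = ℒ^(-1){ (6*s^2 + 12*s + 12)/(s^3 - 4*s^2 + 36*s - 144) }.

Factor the denominator: s^3 - 4*s^2 + 36*s - 144 = (s - 4)*(s^2 + 36).
Partial fraction decomposition gives [3/(s - 4)] + [3*s/(s^2 + 36)] + [24/(s^2 + 36)].
Invert each term: 3/(s - 4) ↔ 3e^(4t); 3·s/(s^2 + 36) ↔ 3cos(6t); 4·6/(s^2 + 36) ↔ 4sin(6t).

f(t) = 3*exp(4*t) + 4*sin(6*t) + 3*cos(6*t)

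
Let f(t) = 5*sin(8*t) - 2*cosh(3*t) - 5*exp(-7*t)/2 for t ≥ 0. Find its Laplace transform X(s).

By linearity of the Laplace transform, transform each term separately.
(-2)·[L{cosh(3t)} = s/(s^2 - 9)]; (-5/2)·[L{e^(-7t)} = 1/(s + 7)]; (5)·[L{sin(8t)} = 8/(s^2 + 64)].

X(s) = -2*s/(s^2 - 9) + 40/(s^2 + 64) - 5/(2*(s + 7))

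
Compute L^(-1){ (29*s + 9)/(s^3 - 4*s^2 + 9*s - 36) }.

Factor the denominator: s^3 - 4*s^2 + 9*s - 36 = (s - 4)*(s^2 + 9).
Partial fraction decomposition gives [5/(s - 4)] + [-5*s/(s^2 + 9)] + [9/(s^2 + 9)].
Invert each term: 5/(s - 4) ↔ 5e^(4t); -5·s/(s^2 + 9) ↔ -5cos(3t); 3·3/(s^2 + 9) ↔ 3sin(3t).

5*exp(4*t) + 3*sin(3*t) - 5*cos(3*t)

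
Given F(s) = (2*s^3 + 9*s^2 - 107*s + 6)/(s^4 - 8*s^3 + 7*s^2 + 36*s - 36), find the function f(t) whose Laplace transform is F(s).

Factor the denominator: s^4 - 8*s^3 + 7*s^2 + 36*s - 36 = (s - 6)*(s - 3)*(s - 1)*(s + 2).
Partial fraction decomposition gives [-3/(s - 1)] + [-2/(s + 2)] + [1/(s - 6)] + [6/(s - 3)].
Invert each term: -3/(s - 1) ↔ -3e^(t); -2/(s + 2) ↔ -2e^(-2t); 1/(s - 6) ↔ e^(6t); 6/(s - 3) ↔ 6e^(3t).

f(t) = exp(6*t) + 6*exp(3*t) - 3*exp(t) - 2*exp(-2*t)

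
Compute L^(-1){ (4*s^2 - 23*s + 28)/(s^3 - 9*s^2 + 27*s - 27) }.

-5*t^2*exp(3*t)/2 + t*exp(3*t) + 4*exp(3*t)

Factor the denominator: s^3 - 9*s^2 + 27*s - 27 = (s - 3)^3.
Partial fraction decomposition gives [4/(s - 3)] + [(s - 3)^(-2)] + [-5/(s - 3)^3].
Invert each term: 4/(s - 3) ↔ 4e^(3t); 1/(s - 3)^2 ↔ t·e^(3t); -5/(s - 3)^3 ↔ (-5/2)t^2·e^(3t).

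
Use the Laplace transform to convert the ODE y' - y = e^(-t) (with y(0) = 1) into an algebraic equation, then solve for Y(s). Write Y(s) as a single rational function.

Y(s) = (s + 2)/(s^2 - 1)

Laplace-transform each side.
With L{y'} = sY - y(0) = sY - 1: the LHS transforms to (s - 1)Y - (1).
The right side is L{e^(-t)} = 1/(s + 1).
So (s - 1)Y = 1/(s + 1) + (1).
Isolate Y and clear denominators.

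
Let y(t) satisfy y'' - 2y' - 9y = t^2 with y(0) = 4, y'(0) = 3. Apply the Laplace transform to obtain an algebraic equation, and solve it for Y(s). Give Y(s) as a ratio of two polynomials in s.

Transform both sides with L{·}.
Using L{y''} = s^2 Y - s·y(0) - y'(0) and L{y'} = sY - y(0), with y(0) = 4, y'(0) = 3, the left side becomes (s^2 - 2*s - 9)Y - (4*s - 5).
The right side is L{t^2} = 2/s^3.
So (s^2 - 2*s - 9)Y = 2/s^3 + (4*s - 5).
Solve for Y(s) and write it as one ratio of polynomials.

Y(s) = (4*s^4 - 5*s^3 + 2)/(s^5 - 2*s^4 - 9*s^3)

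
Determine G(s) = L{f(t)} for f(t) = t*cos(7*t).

L{cos(7t)} = s/(s^2 + 49).
Then apply L{t·g(t)} = -d/ds[H(s)] with H(s) = s/(s^2 + 49):
differentiating 1 time and applying the sign gives (s - 7)*(s + 7)/(s^2 + 49)^2.

G(s) = (s - 7)*(s + 7)/(s^2 + 49)^2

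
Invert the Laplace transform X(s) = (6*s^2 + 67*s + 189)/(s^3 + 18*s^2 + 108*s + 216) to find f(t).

Factor the denominator: s^3 + 18*s^2 + 108*s + 216 = (s + 6)^3.
Partial fraction decomposition gives [6/(s + 6)] + [-5/(s + 6)^2] + [3/(s + 6)^3].
Invert each term: 6/(s + 6) ↔ 6e^(-6t); -5/(s + 6)^2 ↔ -5t·e^(-6t); 3/(s + 6)^3 ↔ (3/2)t^2·e^(-6t).

f(t) = 3*t^2*exp(-6*t)/2 - 5*t*exp(-6*t) + 6*exp(-6*t)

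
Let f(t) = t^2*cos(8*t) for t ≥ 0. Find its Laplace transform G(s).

G(s) = 2*s*(s^2 - 192)/(s^2 + 64)^3

L{cos(8t)} = s/(s^2 + 64).
Then apply L{t^2·g(t)} = (-1)^2 d^2/ds^2[H(s)] with H(s) = s/(s^2 + 64):
differentiating 2 times and applying the sign gives 2*s*(s^2 - 192)/(s^2 + 64)^3.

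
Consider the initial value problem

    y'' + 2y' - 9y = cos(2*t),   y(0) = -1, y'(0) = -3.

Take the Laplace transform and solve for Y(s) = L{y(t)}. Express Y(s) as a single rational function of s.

Y(s) = (-s^3 - 5*s^2 - 3*s - 20)/(s^4 + 2*s^3 - 5*s^2 + 8*s - 36)

Take the Laplace transform of both sides.
With L{y''} = s^2 Y - s·y(0) - y'(0) and L{y'} = sY - y(0), with y(0) = -1, y'(0) = -3: the LHS transforms to (s^2 + 2*s - 9)Y - (-s - 5).
The right side is L{cos(2*t)} = s/(s^2 + 4).
So (s^2 + 2*s - 9)Y = s/(s^2 + 4) + (-s - 5).
Isolate Y and clear denominators.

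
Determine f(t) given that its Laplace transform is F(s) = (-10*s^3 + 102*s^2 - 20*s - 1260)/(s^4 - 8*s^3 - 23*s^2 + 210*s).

Factor the denominator: s^4 - 8*s^3 - 23*s^2 + 210*s = s*(s - 7)*(s - 6)*(s + 5).
Partial fraction decomposition gives [2/(s - 7)] + [-4/(s + 5)] + [-2/(s - 6)] + [-6/s].
Invert each term: 2/(s - 7) ↔ 2e^(7t); -4/(s + 5) ↔ -4e^(-5t); -2/(s - 6) ↔ -2e^(6t); -6/(s - 0) ↔ -6e^(0t).

f(t) = 2*exp(7*t) - 2*exp(6*t) - 6 - 4*exp(-5*t)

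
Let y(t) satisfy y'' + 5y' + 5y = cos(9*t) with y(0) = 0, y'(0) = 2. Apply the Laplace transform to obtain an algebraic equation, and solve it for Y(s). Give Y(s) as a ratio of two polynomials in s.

Y(s) = (2*s^2 + s + 162)/(s^4 + 5*s^3 + 86*s^2 + 405*s + 405)

Transform both sides with L{·}.
Using L{y''} = s^2 Y - s·y(0) - y'(0) and L{y'} = sY - y(0), with y(0) = 0, y'(0) = 2, the left side becomes (s^2 + 5*s + 5)Y - (2).
The right side is L{cos(9*t)} = s/(s^2 + 81).
So (s^2 + 5*s + 5)Y = s/(s^2 + 81) + (2).
Divide through and combine into a single rational function.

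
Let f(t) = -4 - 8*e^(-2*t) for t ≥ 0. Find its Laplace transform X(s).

X(s) = -8/(s + 2) - 4/s

By linearity of the Laplace transform, transform each term separately.
(-8)·[L{e^(-2t)} = 1/(s + 2)]; L{-4} = -4/s.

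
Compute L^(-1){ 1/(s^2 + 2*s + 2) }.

exp(-t)*sin(t)

Rewrite the denominator: s^2 + 2*s + 2 = (s + 1)^2 + 1.
The form in (s + 1) signals a first-shifting-theorem factor e^(-t).
Since L{sin(t)} = 1/(s^2 + 1), the inverse is e^(-t)*sin(t).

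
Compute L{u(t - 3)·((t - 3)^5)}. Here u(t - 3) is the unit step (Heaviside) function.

By the second shifting theorem, L{u(t - c)·g(t - c)} = e^(-cs)·G(s) with c = 3 and G(s) = L{g(t)}.
L{t^5} = 5!/s^6 = 120/s^6.

120*exp(-3*s)/s^6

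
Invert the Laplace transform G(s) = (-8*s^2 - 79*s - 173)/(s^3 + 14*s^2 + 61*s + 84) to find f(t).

f(t) = -2*exp(-3*t) - 5*exp(-4*t) - exp(-7*t)

Factor the denominator: s^3 + 14*s^2 + 61*s + 84 = (s + 3)*(s + 4)*(s + 7).
Partial fraction decomposition gives [-2/(s + 3)] + [-1/(s + 7)] + [-5/(s + 4)].
Invert each term: -2/(s + 3) ↔ -2e^(-3t); -1/(s + 7) ↔ -e^(-7t); -5/(s + 4) ↔ -5e^(-4t).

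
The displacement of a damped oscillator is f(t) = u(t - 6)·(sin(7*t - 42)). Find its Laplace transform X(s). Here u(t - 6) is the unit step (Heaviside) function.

X(s) = 7*exp(-6*s)/(s^2 + 49)

By the second shifting theorem, L{u(t - c)·g(t - c)} = e^(-cs)·G(s) with c = 6 and G(s) = L{g(t)}.
L{sin(7t)} = 7/(s^2 + 49).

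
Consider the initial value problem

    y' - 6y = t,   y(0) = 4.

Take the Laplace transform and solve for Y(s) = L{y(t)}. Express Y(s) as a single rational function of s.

Y(s) = (4*s^2 + 1)/(s^3 - 6*s^2)

Laplace-transform each side.
The derivative rules (L{y'} = sY - y(0) = sY - 4) turn the left side into (s - 6)Y - (4).
The right side is L{t} = s^(-2).
So (s - 6)Y = s^(-2) + (4).
Isolate Y and clear denominators.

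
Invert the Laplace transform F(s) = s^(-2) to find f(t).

f(t) = t

Since L{t} = 1!/s^2 = 1/s^2, the inverse is t.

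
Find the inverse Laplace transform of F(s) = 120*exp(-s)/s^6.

The factor e^(-s) signals a time shift by c = 1 (second shifting theorem).
L{t^5} = 5!/s^6 = 120/s^6, so L^-1{120/s^6} = t^5.
Hence the inverse is u(t - 1) times that function evaluated at t - 1.

Heaviside(t - 1)*((t - 1)^5)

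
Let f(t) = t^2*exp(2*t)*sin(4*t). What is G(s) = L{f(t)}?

G(s) = 8*(3*s^2 - 12*s - 4)/(s^2 - 4*s + 20)^3

L{sin(4t)} = 4/(s^2 + 16).
Multiplying by e^(2t) shifts s → s - 2, so L{exp(2*t)*sin(4*t)} = 4/((s - 2)^2 + 16).
Then apply L{t^2·g(t)} = (-1)^2 d^2/ds^2[H(s)] with H(s) = 4/((s - 2)^2 + 16):
differentiating 2 times and applying the sign gives 8*(3*s^2 - 12*s - 4)/(s^2 - 4*s + 20)^3.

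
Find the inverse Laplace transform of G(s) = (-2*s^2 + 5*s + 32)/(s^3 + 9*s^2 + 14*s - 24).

Factor the denominator: s^3 + 9*s^2 + 14*s - 24 = (s - 1)*(s + 4)*(s + 6).
Partial fraction decomposition gives [1/(s - 1)] + [-5/(s + 6)] + [2/(s + 4)].
Invert each term: 1/(s - 1) ↔ e^(t); -5/(s + 6) ↔ -5e^(-6t); 2/(s + 4) ↔ 2e^(-4t).

exp(t) + 2*exp(-4*t) - 5*exp(-6*t)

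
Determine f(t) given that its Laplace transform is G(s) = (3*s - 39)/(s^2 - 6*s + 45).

f(t) = -5*exp(3*t)*sin(6*t) + 3*exp(3*t)*cos(6*t)

Complete the square in the denominator: s^2 - 6*s + 45 = (s - 3)^2 + 6^2.
Split the numerator to match: 3*s - 39 = 3·(s - 3) - 5·6.
Invert each term: 3·(s - 3)/((s - 3)^2 + 36) ↔ 3e^(3t)cos(6t); -5·6/((s - 3)^2 + 36) ↔ -5e^(3t)sin(6t).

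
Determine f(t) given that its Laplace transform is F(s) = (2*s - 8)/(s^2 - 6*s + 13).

Complete the square in the denominator: s^2 - 6*s + 13 = (s - 3)^2 + 2^2.
Split the numerator to match: 2*s - 8 = 2·(s - 3) - 1·2.
Invert each term: 2·(s - 3)/((s - 3)^2 + 4) ↔ 2e^(3t)cos(2t); -1·2/((s - 3)^2 + 4) ↔ -e^(3t)sin(2t).

f(t) = -exp(3*t)*sin(2*t) + 2*exp(3*t)*cos(2*t)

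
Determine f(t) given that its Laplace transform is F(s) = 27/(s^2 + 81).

Since L{sin(9t)} = 9/(s^2 + 81), the inverse is sin(9*t), scaled by 3.

f(t) = 3*sin(9*t)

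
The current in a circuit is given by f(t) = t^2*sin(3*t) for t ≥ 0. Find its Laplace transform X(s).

L{sin(3t)} = 3/(s^2 + 9).
Then apply L{t^2·g(t)} = (-1)^2 d^2/ds^2[G(s)] with G(s) = 3/(s^2 + 9):
differentiating 2 times and applying the sign gives 18*(s^2 - 3)/(s^2 + 9)^3.

X(s) = 18*(s^2 - 3)/(s^2 + 9)^3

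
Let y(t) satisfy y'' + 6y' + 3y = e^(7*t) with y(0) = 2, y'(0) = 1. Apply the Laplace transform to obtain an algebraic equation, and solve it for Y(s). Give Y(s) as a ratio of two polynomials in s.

Y(s) = (2*s^2 - s - 90)/(s^3 - s^2 - 39*s - 21)

Laplace-transform each side.
The derivative rules (L{y''} = s^2 Y - s·y(0) - y'(0) and L{y'} = sY - y(0), with y(0) = 2, y'(0) = 1) turn the left side into (s^2 + 6*s + 3)Y - (2*s + 13).
The right side is L{e^(7*t)} = 1/(s - 7).
So (s^2 + 6*s + 3)Y = 1/(s - 7) + (2*s + 13).
Divide through and combine into a single rational function.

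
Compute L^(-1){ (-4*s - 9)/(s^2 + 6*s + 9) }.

3*t*exp(-3*t) - 4*exp(-3*t)

Factor the denominator: s^2 + 6*s + 9 = (s + 3)^2.
Partial fraction decomposition gives [-4/(s + 3)] + [3/(s + 3)^2].
Invert each term: -4/(s + 3) ↔ -4e^(-3t); 3/(s + 3)^2 ↔ 3t·e^(-3t).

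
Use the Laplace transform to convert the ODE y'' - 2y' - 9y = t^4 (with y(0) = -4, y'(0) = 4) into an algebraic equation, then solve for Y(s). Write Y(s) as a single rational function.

Y(s) = (-4*s^6 + 12*s^5 + 24)/(s^7 - 2*s^6 - 9*s^5)

Laplace-transform each side.
Using L{y''} = s^2 Y - s·y(0) - y'(0) and L{y'} = sY - y(0), with y(0) = -4, y'(0) = 4, the left side becomes (s^2 - 2*s - 9)Y - (-4*s + 12).
The right side is L{t^4} = 24/s^5.
So (s^2 - 2*s - 9)Y = 24/s^5 + (-4*s + 12).
Divide through and combine into a single rational function.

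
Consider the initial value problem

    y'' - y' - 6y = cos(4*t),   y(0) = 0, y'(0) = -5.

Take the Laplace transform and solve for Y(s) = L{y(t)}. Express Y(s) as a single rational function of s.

Take the Laplace transform of both sides.
Using L{y''} = s^2 Y - s·y(0) - y'(0) and L{y'} = sY - y(0), with y(0) = 0, y'(0) = -5, the left side becomes (s^2 - s - 6)Y - (-5).
The right side is L{cos(4*t)} = s/(s^2 + 16).
So (s^2 - s - 6)Y = s/(s^2 + 16) + (-5).
Solve for Y(s) and write it as one ratio of polynomials.

Y(s) = (-5*s^2 + s - 80)/(s^4 - s^3 + 10*s^2 - 16*s - 96)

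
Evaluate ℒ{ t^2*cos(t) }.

L{cos(t)} = s/(s^2 + 1).
Then apply L{t^2·g(t)} = (-1)^2 d^2/ds^2[G(s)] with G(s) = s/(s^2 + 1):
differentiating 2 times and applying the sign gives 2*s*(s^2 - 3)/(s^2 + 1)^3.

2*s*(s^2 - 3)/(s^2 + 1)^3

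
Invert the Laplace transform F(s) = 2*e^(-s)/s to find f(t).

The factor e^(-s) signals a time shift by c = 1 (second shifting theorem).
L{2} = 2/s, so L^-1{2/s} = 2.
Hence the inverse is u(t - 1) times that function evaluated at t - 1.

f(t) = Heaviside(t - 1)*(2)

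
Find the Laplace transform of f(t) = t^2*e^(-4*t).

2/(s + 4)^3

L{e^(-4t)} = 1/(s + 4).
Then apply L{t^2·g(t)} = (-1)^2 d^2/ds^2[G(s)] with G(s) = 1/(s + 4):
differentiating 2 times and applying the sign gives 2/(s + 4)^3.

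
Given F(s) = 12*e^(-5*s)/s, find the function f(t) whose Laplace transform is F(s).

f(t) = Heaviside(t - 5)*(12)

The factor e^(-5s) signals a time shift by c = 5 (second shifting theorem).
L{12} = 12/s, so L^-1{12/s} = 12.
Hence the inverse is u(t - 5) times that function evaluated at t - 5.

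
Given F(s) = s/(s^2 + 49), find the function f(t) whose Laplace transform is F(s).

f(t) = cos(7*t)

Since L{cos(7t)} = s/(s^2 + 49), the inverse is cos(7*t).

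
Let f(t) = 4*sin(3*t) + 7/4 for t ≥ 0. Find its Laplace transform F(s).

F(s) = 12/(s^2 + 9) + 7/(4*s)

The transform is linear, so treat each term independently.
(4)·[L{sin(3t)} = 3/(s^2 + 9)]; L{7/4} = (7/4)/s.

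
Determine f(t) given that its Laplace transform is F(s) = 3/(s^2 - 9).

Since L{sinh(3t)} = 3/(s^2 - 9), the inverse is sinh(3*t).

f(t) = sinh(3*t)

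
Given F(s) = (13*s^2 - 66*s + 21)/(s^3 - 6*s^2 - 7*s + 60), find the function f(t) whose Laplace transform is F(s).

Factor the denominator: s^3 - 6*s^2 - 7*s + 60 = (s - 5)*(s - 4)*(s + 3).
Partial fraction decomposition gives [6/(s + 3)] + [2/(s - 5)] + [5/(s - 4)].
Invert each term: 6/(s + 3) ↔ 6e^(-3t); 2/(s - 5) ↔ 2e^(5t); 5/(s - 4) ↔ 5e^(4t).

f(t) = 2*exp(5*t) + 5*exp(4*t) + 6*exp(-3*t)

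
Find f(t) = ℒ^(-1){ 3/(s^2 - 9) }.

f(t) = sinh(3*t)

Since L{sinh(3t)} = 3/(s^2 - 9), the inverse is sinh(3*t).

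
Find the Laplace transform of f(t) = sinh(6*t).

6/(s^2 - 36)

L{sinh(6t)} = 6/(s^2 - 36).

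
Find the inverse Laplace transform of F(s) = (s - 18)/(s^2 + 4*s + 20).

-5*exp(-2*t)*sin(4*t) + exp(-2*t)*cos(4*t)

Complete the square in the denominator: s^2 + 4*s + 20 = (s + 2)^2 + 4^2.
Split the numerator to match: s - 18 = 1·(s + 2) - 5·4.
Invert each term: 1·(s + 2)/((s + 2)^2 + 16) ↔ e^(-2t)cos(4t); -5·4/((s + 2)^2 + 16) ↔ -5e^(-2t)sin(4t).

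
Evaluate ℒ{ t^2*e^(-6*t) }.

L{e^(-6t)} = 1/(s + 6).
Then apply L{t^2·g(t)} = (-1)^2 d^2/ds^2[G(s)] with G(s) = 1/(s + 6):
differentiating 2 times and applying the sign gives 2/(s + 6)^3.

2/(s + 6)^3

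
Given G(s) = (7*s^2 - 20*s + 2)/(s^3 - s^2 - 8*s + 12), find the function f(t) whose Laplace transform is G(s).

f(t) = -2*t*exp(2*t) + 2*exp(2*t) + 5*exp(-3*t)

Factor the denominator: s^3 - s^2 - 8*s + 12 = (s - 2)^2*(s + 3).
Partial fraction decomposition gives [2/(s - 2)] + [-2/(s - 2)^2] + [5/(s + 3)].
Invert each term: 2/(s - 2) ↔ 2e^(2t); -2/(s - 2)^2 ↔ -2t·e^(2t); 5/(s + 3) ↔ 5e^(-3t).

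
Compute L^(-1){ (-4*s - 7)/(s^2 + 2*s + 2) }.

-3*exp(-t)*sin(t) - 4*exp(-t)*cos(t)

Complete the square in the denominator: s^2 + 2*s + 2 = (s + 1)^2 + 1^2.
Split the numerator to match: -4*s - 7 = -4·(s + 1) - 3·1.
Invert each term: -4·(s + 1)/((s + 1)^2 + 1) ↔ -4e^(-t)cos(t); -3·1/((s + 1)^2 + 1) ↔ -3e^(-t)sin(t).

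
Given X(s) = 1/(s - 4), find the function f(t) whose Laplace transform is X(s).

Since L{e^(4t)} = 1/(s - 4), the inverse is exp(4*t).

f(t) = exp(4*t)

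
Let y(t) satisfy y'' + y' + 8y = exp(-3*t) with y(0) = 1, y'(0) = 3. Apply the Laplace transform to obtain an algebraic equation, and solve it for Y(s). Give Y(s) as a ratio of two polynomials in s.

Y(s) = (s^2 + 7*s + 13)/(s^3 + 4*s^2 + 11*s + 24)

Transform both sides with L{·}.
Using L{y''} = s^2 Y - s·y(0) - y'(0) and L{y'} = sY - y(0), with y(0) = 1, y'(0) = 3, the left side becomes (s^2 + s + 8)Y - (s + 4).
The right side is L{exp(-3*t)} = 1/(s + 3).
So (s^2 + s + 8)Y = 1/(s + 3) + (s + 4).
Divide through and combine into a single rational function.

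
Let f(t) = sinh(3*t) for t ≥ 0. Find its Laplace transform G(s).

G(s) = 3/(s^2 - 9)

L{sinh(3t)} = 3/(s^2 - 9).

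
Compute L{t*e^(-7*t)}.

(s + 7)^(-2)

L{t} = 1!/s^2 = 1/s^2.
By the first shifting theorem, multiplying by e^(-7t) replaces s with s + 7.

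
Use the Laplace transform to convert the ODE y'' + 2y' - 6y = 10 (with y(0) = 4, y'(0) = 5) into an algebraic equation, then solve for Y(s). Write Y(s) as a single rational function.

Transform both sides with L{·}.
With L{y''} = s^2 Y - s·y(0) - y'(0) and L{y'} = sY - y(0), with y(0) = 4, y'(0) = 5: the LHS transforms to (s^2 + 2*s - 6)Y - (4*s + 13).
The right side is L{10} = 10/s.
So (s^2 + 2*s - 6)Y = 10/s + (4*s + 13).
Isolate Y and clear denominators.

Y(s) = (4*s^2 + 13*s + 10)/(s^3 + 2*s^2 - 6*s)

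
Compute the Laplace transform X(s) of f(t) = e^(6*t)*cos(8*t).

L{cos(8t)} = s/(s^2 + 64).
By the first shifting theorem, multiplying by e^(6t) replaces s with s - 6.

X(s) = (s - 6)/((s - 6)^2 + 64)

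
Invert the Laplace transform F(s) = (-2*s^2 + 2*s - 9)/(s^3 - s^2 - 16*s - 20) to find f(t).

Factor the denominator: s^3 - s^2 - 16*s - 20 = (s - 5)*(s + 2)^2.
Partial fraction decomposition gives [-1/(s + 2)] + [3/(s + 2)^2] + [-1/(s - 5)].
Invert each term: -1/(s + 2) ↔ -e^(-2t); 3/(s + 2)^2 ↔ 3t·e^(-2t); -1/(s - 5) ↔ -e^(5t).

f(t) = 3*t*exp(-2*t) - exp(5*t) - exp(-2*t)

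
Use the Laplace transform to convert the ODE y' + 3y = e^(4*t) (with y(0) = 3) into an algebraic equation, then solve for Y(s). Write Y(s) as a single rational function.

Y(s) = (3*s - 11)/(s^2 - s - 12)

Laplace-transform each side.
The derivative rules (L{y'} = sY - y(0) = sY - 3) turn the left side into (s + 3)Y - (3).
The right side is L{e^(4*t)} = 1/(s - 4).
So (s + 3)Y = 1/(s - 4) + (3).
Solve for Y(s) and write it as one ratio of polynomials.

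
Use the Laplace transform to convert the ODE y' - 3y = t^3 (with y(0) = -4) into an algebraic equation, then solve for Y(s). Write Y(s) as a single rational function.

Laplace-transform each side.
With L{y'} = sY - y(0) = sY - (-4): the LHS transforms to (s - 3)Y - (-4).
The right side is L{t^3} = 6/s^4.
So (s - 3)Y = 6/s^4 + (-4).
Divide through and combine into a single rational function.

Y(s) = (-4*s^4 + 6)/(s^5 - 3*s^4)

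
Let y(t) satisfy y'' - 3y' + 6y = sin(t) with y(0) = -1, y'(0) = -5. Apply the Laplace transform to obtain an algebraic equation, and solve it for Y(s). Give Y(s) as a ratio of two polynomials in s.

Transform both sides with L{·}.
The derivative rules (L{y''} = s^2 Y - s·y(0) - y'(0) and L{y'} = sY - y(0), with y(0) = -1, y'(0) = -5) turn the left side into (s^2 - 3*s + 6)Y - (-s - 2).
The right side is L{sin(t)} = 1/(s^2 + 1).
So (s^2 - 3*s + 6)Y = 1/(s^2 + 1) + (-s - 2).
Solve for Y(s) and write it as one ratio of polynomials.

Y(s) = (-s^3 - 2*s^2 - s - 1)/(s^4 - 3*s^3 + 7*s^2 - 3*s + 6)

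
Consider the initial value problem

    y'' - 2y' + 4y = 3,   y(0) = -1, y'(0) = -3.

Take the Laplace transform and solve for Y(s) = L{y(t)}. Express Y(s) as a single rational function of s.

Transform both sides with L{·}.
With L{y''} = s^2 Y - s·y(0) - y'(0) and L{y'} = sY - y(0), with y(0) = -1, y'(0) = -3: the LHS transforms to (s^2 - 2*s + 4)Y - (-s - 1).
The right side is L{3} = 3/s.
So (s^2 - 2*s + 4)Y = 3/s + (-s - 1).
Solve for Y(s) and write it as one ratio of polynomials.

Y(s) = (-s^2 - s + 3)/(s^3 - 2*s^2 + 4*s)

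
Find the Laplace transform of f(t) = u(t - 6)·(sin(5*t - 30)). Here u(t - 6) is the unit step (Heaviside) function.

5*exp(-6*s)/(s^2 + 25)

By the second shifting theorem, L{u(t - c)·g(t - c)} = e^(-cs)·H(s) with c = 6 and H(s) = L{g(t)}.
L{sin(5t)} = 5/(s^2 + 25).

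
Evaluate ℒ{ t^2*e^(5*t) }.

2/(s - 5)^3

L{e^(5t)} = 1/(s - 5).
Then apply L{t^2·g(t)} = (-1)^2 d^2/ds^2[G(s)] with G(s) = 1/(s - 5):
differentiating 2 times and applying the sign gives 2/(s - 5)^3.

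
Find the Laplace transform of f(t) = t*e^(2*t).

L{e^(2t)} = 1/(s - 2).
Then apply L{t·g(t)} = -d/ds[G(s)] with G(s) = 1/(s - 2):
differentiating 1 time and applying the sign gives (s - 2)^(-2).

(s - 2)^(-2)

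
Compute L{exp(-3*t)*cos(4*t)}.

(s + 3)/((s + 3)^2 + 16)

L{cos(4t)} = s/(s^2 + 16).
By the first shifting theorem, multiplying by e^(-3t) replaces s with s + 3.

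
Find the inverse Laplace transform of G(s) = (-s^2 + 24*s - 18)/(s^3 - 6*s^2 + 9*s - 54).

Factor the denominator: s^3 - 6*s^2 + 9*s - 54 = (s - 6)*(s^2 + 9).
Partial fraction decomposition gives [2/(s - 6)] + [-3*s/(s^2 + 9)] + [6/(s^2 + 9)].
Invert each term: 2/(s - 6) ↔ 2e^(6t); -3·s/(s^2 + 9) ↔ -3cos(3t); 2·3/(s^2 + 9) ↔ 2sin(3t).

2*exp(6*t) + 2*sin(3*t) - 3*cos(3*t)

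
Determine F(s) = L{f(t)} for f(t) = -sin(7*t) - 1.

Apply the Laplace transform termwise.
L{-1} = -1/s; (-1)·[L{sin(7t)} = 7/(s^2 + 49)].

F(s) = -7/(s^2 + 49) - 1/s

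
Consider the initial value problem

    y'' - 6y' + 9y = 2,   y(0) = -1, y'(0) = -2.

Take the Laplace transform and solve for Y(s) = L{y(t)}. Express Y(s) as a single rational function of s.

Take the Laplace transform of both sides.
With L{y''} = s^2 Y - s·y(0) - y'(0) and L{y'} = sY - y(0), with y(0) = -1, y'(0) = -2: the LHS transforms to (s^2 - 6*s + 9)Y - (-s + 4).
The right side is L{2} = 2/s.
So (s^2 - 6*s + 9)Y = 2/s + (-s + 4).
Solve for Y(s) and write it as one ratio of polynomials.

Y(s) = (-s^2 + 4*s + 2)/(s^3 - 6*s^2 + 9*s)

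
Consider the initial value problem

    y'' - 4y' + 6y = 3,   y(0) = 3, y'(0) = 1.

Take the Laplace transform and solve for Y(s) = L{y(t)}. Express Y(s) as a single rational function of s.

Y(s) = (3*s^2 - 11*s + 3)/(s^3 - 4*s^2 + 6*s)

Apply the Laplace transform to the equation.
The derivative rules (L{y''} = s^2 Y - s·y(0) - y'(0) and L{y'} = sY - y(0), with y(0) = 3, y'(0) = 1) turn the left side into (s^2 - 4*s + 6)Y - (3*s - 11).
The right side is L{3} = 3/s.
So (s^2 - 4*s + 6)Y = 3/s + (3*s - 11).
Isolate Y and clear denominators.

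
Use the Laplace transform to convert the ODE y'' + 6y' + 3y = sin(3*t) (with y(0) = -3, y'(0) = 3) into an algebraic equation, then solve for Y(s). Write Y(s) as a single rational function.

Apply the Laplace transform to the equation.
The derivative rules (L{y''} = s^2 Y - s·y(0) - y'(0) and L{y'} = sY - y(0), with y(0) = -3, y'(0) = 3) turn the left side into (s^2 + 6*s + 3)Y - (-3*s - 15).
The right side is L{sin(3*t)} = 3/(s^2 + 9).
So (s^2 + 6*s + 3)Y = 3/(s^2 + 9) + (-3*s - 15).
Isolate Y and clear denominators.

Y(s) = (-3*s^3 - 15*s^2 - 27*s - 132)/(s^4 + 6*s^3 + 12*s^2 + 54*s + 27)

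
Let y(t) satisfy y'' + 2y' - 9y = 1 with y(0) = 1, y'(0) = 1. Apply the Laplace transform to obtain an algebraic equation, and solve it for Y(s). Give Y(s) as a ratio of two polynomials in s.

Y(s) = (s^2 + 3*s + 1)/(s^3 + 2*s^2 - 9*s)

Take the Laplace transform of both sides.
The derivative rules (L{y''} = s^2 Y - s·y(0) - y'(0) and L{y'} = sY - y(0), with y(0) = 1, y'(0) = 1) turn the left side into (s^2 + 2*s - 9)Y - (s + 3).
The right side is L{1} = 1/s.
So (s^2 + 2*s - 9)Y = 1/s + (s + 3).
Isolate Y and clear denominators.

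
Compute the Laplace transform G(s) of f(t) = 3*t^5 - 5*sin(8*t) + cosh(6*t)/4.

By linearity of the Laplace transform, transform each term separately.
(1/4)·[L{cosh(6t)} = s/(s^2 - 36)]; (3)·[L{t^5} = 5!/s^6 = 120/s^6]; (-5)·[L{sin(8t)} = 8/(s^2 + 64)].

G(s) = s/(4*(s^2 - 36)) - 40/(s^2 + 64) + 360/s^6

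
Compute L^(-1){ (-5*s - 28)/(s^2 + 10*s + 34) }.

Complete the square in the denominator: s^2 + 10*s + 34 = (s + 5)^2 + 3^2.
Split the numerator to match: -5*s - 28 = -5·(s + 5) - 1·3.
Invert each term: -5·(s + 5)/((s + 5)^2 + 9) ↔ -5e^(-5t)cos(3t); -1·3/((s + 5)^2 + 9) ↔ -e^(-5t)sin(3t).

-exp(-5*t)*sin(3*t) - 5*exp(-5*t)*cos(3*t)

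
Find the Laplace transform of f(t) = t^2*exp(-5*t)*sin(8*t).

L{sin(8t)} = 8/(s^2 + 64).
Multiplying by e^(-5t) shifts s → s + 5, so L{exp(-5*t)*sin(8*t)} = 8/((s + 5)^2 + 64).
Then apply L{t^2·g(t)} = (-1)^2 d^2/ds^2[G(s)] with G(s) = 8/((s + 5)^2 + 64):
differentiating 2 times and applying the sign gives 16*(3*s^2 + 30*s + 11)/(s^2 + 10*s + 89)^3.

16*(3*s^2 + 30*s + 11)/(s^2 + 10*s + 89)^3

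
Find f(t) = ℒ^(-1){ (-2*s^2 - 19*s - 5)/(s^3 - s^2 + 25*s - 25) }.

f(t) = -exp(t) - 4*sin(5*t) - cos(5*t)

Factor the denominator: s^3 - s^2 + 25*s - 25 = (s - 1)*(s^2 + 25).
Partial fraction decomposition gives [-1/(s - 1)] + [-s/(s^2 + 25)] + [-20/(s^2 + 25)].
Invert each term: -1/(s - 1) ↔ -e^(t); -1·s/(s^2 + 25) ↔ -cos(5t); -4·5/(s^2 + 25) ↔ -4sin(5t).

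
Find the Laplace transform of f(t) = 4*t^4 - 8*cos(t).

By linearity of the Laplace transform, transform each term separately.
(-8)·[L{cos(t)} = s/(s^2 + 1)]; (4)·[L{t^4} = 4!/s^5 = 24/s^5].

-8*s/(s^2 + 1) + 96/s^5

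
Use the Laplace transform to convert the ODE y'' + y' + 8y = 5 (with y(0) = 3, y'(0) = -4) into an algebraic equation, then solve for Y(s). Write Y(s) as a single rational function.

Y(s) = (3*s^2 - s + 5)/(s^3 + s^2 + 8*s)

Apply the Laplace transform to the equation.
The derivative rules (L{y''} = s^2 Y - s·y(0) - y'(0) and L{y'} = sY - y(0), with y(0) = 3, y'(0) = -4) turn the left side into (s^2 + s + 8)Y - (3*s - 1).
The right side is L{5} = 5/s.
So (s^2 + s + 8)Y = 5/s + (3*s - 1).
Isolate Y and clear denominators.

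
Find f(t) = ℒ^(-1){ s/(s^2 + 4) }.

f(t) = cos(2*t)

Since L{cos(2t)} = s/(s^2 + 4), the inverse is cos(2*t).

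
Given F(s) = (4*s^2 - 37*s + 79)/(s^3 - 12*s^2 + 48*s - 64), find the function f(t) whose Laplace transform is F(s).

Factor the denominator: s^3 - 12*s^2 + 48*s - 64 = (s - 4)^3.
Partial fraction decomposition gives [4/(s - 4)] + [-5/(s - 4)^2] + [-5/(s - 4)^3].
Invert each term: 4/(s - 4) ↔ 4e^(4t); -5/(s - 4)^2 ↔ -5t·e^(4t); -5/(s - 4)^3 ↔ (-5/2)t^2·e^(4t).

f(t) = -5*t^2*exp(4*t)/2 - 5*t*exp(4*t) + 4*exp(4*t)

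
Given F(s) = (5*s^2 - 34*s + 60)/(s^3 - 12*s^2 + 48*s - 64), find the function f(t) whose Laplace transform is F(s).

Factor the denominator: s^3 - 12*s^2 + 48*s - 64 = (s - 4)^3.
Partial fraction decomposition gives [5/(s - 4)] + [6/(s - 4)^2] + [4/(s - 4)^3].
Invert each term: 5/(s - 4) ↔ 5e^(4t); 6/(s - 4)^2 ↔ 6t·e^(4t); 4/(s - 4)^3 ↔ (2)t^2·e^(4t).

f(t) = 2*t^2*exp(4*t) + 6*t*exp(4*t) + 5*exp(4*t)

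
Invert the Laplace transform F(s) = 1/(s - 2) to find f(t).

f(t) = exp(2*t)

Since L{e^(2t)} = 1/(s - 2), the inverse is exp(2*t).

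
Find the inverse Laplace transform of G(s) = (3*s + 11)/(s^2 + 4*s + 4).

5*t*exp(-2*t) + 3*exp(-2*t)

Factor the denominator: s^2 + 4*s + 4 = (s + 2)^2.
Partial fraction decomposition gives [3/(s + 2)] + [5/(s + 2)^2].
Invert each term: 3/(s + 2) ↔ 3e^(-2t); 5/(s + 2)^2 ↔ 5t·e^(-2t).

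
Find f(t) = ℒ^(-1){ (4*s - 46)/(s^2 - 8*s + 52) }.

Complete the square in the denominator: s^2 - 8*s + 52 = (s - 4)^2 + 6^2.
Split the numerator to match: 4*s - 46 = 4·(s - 4) - 5·6.
Invert each term: 4·(s - 4)/((s - 4)^2 + 36) ↔ 4e^(4t)cos(6t); -5·6/((s - 4)^2 + 36) ↔ -5e^(4t)sin(6t).

f(t) = -5*exp(4*t)*sin(6*t) + 4*exp(4*t)*cos(6*t)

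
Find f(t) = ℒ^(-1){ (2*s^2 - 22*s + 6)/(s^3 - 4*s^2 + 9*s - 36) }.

f(t) = -2*exp(4*t) - 2*sin(3*t) + 4*cos(3*t)

Factor the denominator: s^3 - 4*s^2 + 9*s - 36 = (s - 4)*(s^2 + 9).
Partial fraction decomposition gives [-2/(s - 4)] + [4*s/(s^2 + 9)] + [-6/(s^2 + 9)].
Invert each term: -2/(s - 4) ↔ -2e^(4t); 4·s/(s^2 + 9) ↔ 4cos(3t); -2·3/(s^2 + 9) ↔ -2sin(3t).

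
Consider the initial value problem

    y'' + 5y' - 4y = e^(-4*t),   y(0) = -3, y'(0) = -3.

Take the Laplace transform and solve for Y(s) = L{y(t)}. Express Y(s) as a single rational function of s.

Y(s) = (-3*s^2 - 30*s - 71)/(s^3 + 9*s^2 + 16*s - 16)

Apply the Laplace transform to the equation.
Using L{y''} = s^2 Y - s·y(0) - y'(0) and L{y'} = sY - y(0), with y(0) = -3, y'(0) = -3, the left side becomes (s^2 + 5*s - 4)Y - (-3*s - 18).
The right side is L{e^(-4*t)} = 1/(s + 4).
So (s^2 + 5*s - 4)Y = 1/(s + 4) + (-3*s - 18).
Solve for Y(s) and write it as one ratio of polynomials.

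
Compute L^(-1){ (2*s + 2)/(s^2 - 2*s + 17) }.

Complete the square in the denominator: s^2 - 2*s + 17 = (s - 1)^2 + 4^2.
Split the numerator to match: 2*s + 2 = 2·(s - 1) + 1·4.
Invert each term: 2·(s - 1)/((s - 1)^2 + 16) ↔ 2e^(t)cos(4t); 1·4/((s - 1)^2 + 16) ↔ e^(t)sin(4t).

exp(t)*sin(4*t) + 2*exp(t)*cos(4*t)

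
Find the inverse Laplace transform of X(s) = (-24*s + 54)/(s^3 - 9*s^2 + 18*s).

Factor the denominator: s^3 - 9*s^2 + 18*s = s*(s - 6)*(s - 3).
Partial fraction decomposition gives [3/s] + [-5/(s - 6)] + [2/(s - 3)].
Invert each term: 3/(s - 0) ↔ 3e^(0t); -5/(s - 6) ↔ -5e^(6t); 2/(s - 3) ↔ 2e^(3t).

-5*exp(6*t) + 2*exp(3*t) + 3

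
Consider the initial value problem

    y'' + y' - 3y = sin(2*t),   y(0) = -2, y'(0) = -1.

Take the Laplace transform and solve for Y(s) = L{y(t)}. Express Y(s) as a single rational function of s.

Y(s) = (-2*s^3 - 3*s^2 - 8*s - 10)/(s^4 + s^3 + s^2 + 4*s - 12)

Transform both sides with L{·}.
With L{y''} = s^2 Y - s·y(0) - y'(0) and L{y'} = sY - y(0), with y(0) = -2, y'(0) = -1: the LHS transforms to (s^2 + s - 3)Y - (-2*s - 3).
The right side is L{sin(2*t)} = 2/(s^2 + 4).
So (s^2 + s - 3)Y = 2/(s^2 + 4) + (-2*s - 3).
Divide through and combine into a single rational function.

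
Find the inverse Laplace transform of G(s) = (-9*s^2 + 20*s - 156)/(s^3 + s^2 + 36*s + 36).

4*sin(6*t) - 4*cos(6*t) - 5*exp(-t)

Factor the denominator: s^3 + s^2 + 36*s + 36 = (s + 1)*(s^2 + 36).
Partial fraction decomposition gives [-5/(s + 1)] + [-4*s/(s^2 + 36)] + [24/(s^2 + 36)].
Invert each term: -5/(s + 1) ↔ -5e^(-t); -4·s/(s^2 + 36) ↔ -4cos(6t); 4·6/(s^2 + 36) ↔ 4sin(6t).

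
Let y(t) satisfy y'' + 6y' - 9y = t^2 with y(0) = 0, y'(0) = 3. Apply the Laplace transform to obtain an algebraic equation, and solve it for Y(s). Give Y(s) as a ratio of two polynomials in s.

Y(s) = (3*s^3 + 2)/(s^5 + 6*s^4 - 9*s^3)

Apply the Laplace transform to the equation.
The derivative rules (L{y''} = s^2 Y - s·y(0) - y'(0) and L{y'} = sY - y(0), with y(0) = 0, y'(0) = 3) turn the left side into (s^2 + 6*s - 9)Y - (3).
The right side is L{t^2} = 2/s^3.
So (s^2 + 6*s - 9)Y = 2/s^3 + (3).
Isolate Y and clear denominators.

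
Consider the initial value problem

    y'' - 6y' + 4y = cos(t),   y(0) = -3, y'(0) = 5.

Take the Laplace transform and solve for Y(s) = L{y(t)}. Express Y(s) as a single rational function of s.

Laplace-transform each side.
Using L{y''} = s^2 Y - s·y(0) - y'(0) and L{y'} = sY - y(0), with y(0) = -3, y'(0) = 5, the left side becomes (s^2 - 6*s + 4)Y - (-3*s + 23).
The right side is L{cos(t)} = s/(s^2 + 1).
So (s^2 - 6*s + 4)Y = s/(s^2 + 1) + (-3*s + 23).
Solve for Y(s) and write it as one ratio of polynomials.

Y(s) = (-3*s^3 + 23*s^2 - 2*s + 23)/(s^4 - 6*s^3 + 5*s^2 - 6*s + 4)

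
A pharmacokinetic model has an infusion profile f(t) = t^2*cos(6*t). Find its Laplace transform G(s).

G(s) = 2*s*(s^2 - 108)/(s^2 + 36)^3

L{cos(6t)} = s/(s^2 + 36).
Then apply L{t^2·g(t)} = (-1)^2 d^2/ds^2[H(s)] with H(s) = s/(s^2 + 36):
differentiating 2 times and applying the sign gives 2*s*(s^2 - 108)/(s^2 + 36)^3.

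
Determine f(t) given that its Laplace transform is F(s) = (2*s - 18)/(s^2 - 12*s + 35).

Factor the denominator: s^2 - 12*s + 35 = (s - 7)*(s - 5).
Partial fraction decomposition gives [-2/(s - 7)] + [4/(s - 5)].
Invert each term: -2/(s - 7) ↔ -2e^(7t); 4/(s - 5) ↔ 4e^(5t).

f(t) = -2*exp(7*t) + 4*exp(5*t)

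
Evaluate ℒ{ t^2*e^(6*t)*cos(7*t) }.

L{cos(7t)} = s/(s^2 + 49).
Multiplying by e^(6t) shifts s → s - 6, so L{e^(6*t)*cos(7*t)} = (s - 6)/((s - 6)^2 + 49).
Then apply L{t^2·g(t)} = (-1)^2 d^2/ds^2[G(s)] with G(s) = (s - 6)/((s - 6)^2 + 49):
differentiating 2 times and applying the sign gives 2*(s - 6)*(s^2 - 12*s - 111)/(s^2 - 12*s + 85)^3.

2*(s - 6)*(s^2 - 12*s - 111)/(s^2 - 12*s + 85)^3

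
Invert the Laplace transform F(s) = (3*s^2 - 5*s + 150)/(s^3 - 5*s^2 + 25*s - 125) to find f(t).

f(t) = 4*exp(5*t) - 2*sin(5*t) - cos(5*t)

Factor the denominator: s^3 - 5*s^2 + 25*s - 125 = (s - 5)*(s^2 + 25).
Partial fraction decomposition gives [4/(s - 5)] + [-s/(s^2 + 25)] + [-10/(s^2 + 25)].
Invert each term: 4/(s - 5) ↔ 4e^(5t); -1·s/(s^2 + 25) ↔ -cos(5t); -2·5/(s^2 + 25) ↔ -2sin(5t).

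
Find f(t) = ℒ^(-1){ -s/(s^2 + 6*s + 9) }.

Factor the denominator: s^2 + 6*s + 9 = (s + 3)^2.
Partial fraction decomposition gives [-1/(s + 3)] + [3/(s + 3)^2].
Invert each term: -1/(s + 3) ↔ -e^(-3t); 3/(s + 3)^2 ↔ 3t·e^(-3t).

f(t) = 3*t*exp(-3*t) - exp(-3*t)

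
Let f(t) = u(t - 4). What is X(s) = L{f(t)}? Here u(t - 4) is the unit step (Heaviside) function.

X(s) = exp(-4*s)/s

By the second shifting theorem, L{u(t - c)·g(t - c)} = e^(-cs)·G(s) with c = 4 and G(s) = L{g(t)}.
L{1} = 1/s.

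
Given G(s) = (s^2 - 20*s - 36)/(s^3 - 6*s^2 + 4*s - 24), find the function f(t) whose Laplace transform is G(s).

Factor the denominator: s^3 - 6*s^2 + 4*s - 24 = (s - 6)*(s^2 + 4).
Partial fraction decomposition gives [-3/(s - 6)] + [4*s/(s^2 + 4)] + [4/(s^2 + 4)].
Invert each term: -3/(s - 6) ↔ -3e^(6t); 4·s/(s^2 + 4) ↔ 4cos(2t); 2·2/(s^2 + 4) ↔ 2sin(2t).

f(t) = -3*exp(6*t) + 2*sin(2*t) + 4*cos(2*t)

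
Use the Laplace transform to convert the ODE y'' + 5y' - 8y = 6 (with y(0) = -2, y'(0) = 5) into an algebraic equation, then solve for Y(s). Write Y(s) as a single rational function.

Y(s) = (-2*s^2 - 5*s + 6)/(s^3 + 5*s^2 - 8*s)

Laplace-transform each side.
The derivative rules (L{y''} = s^2 Y - s·y(0) - y'(0) and L{y'} = sY - y(0), with y(0) = -2, y'(0) = 5) turn the left side into (s^2 + 5*s - 8)Y - (-2*s - 5).
The right side is L{6} = 6/s.
So (s^2 + 5*s - 8)Y = 6/s + (-2*s - 5).
Isolate Y and clear denominators.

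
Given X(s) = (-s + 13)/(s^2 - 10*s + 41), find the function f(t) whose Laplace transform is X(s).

f(t) = 2*exp(5*t)*sin(4*t) - exp(5*t)*cos(4*t)

Complete the square in the denominator: s^2 - 10*s + 41 = (s - 5)^2 + 4^2.
Split the numerator to match: -s + 13 = -1·(s - 5) + 2·4.
Invert each term: -1·(s - 5)/((s - 5)^2 + 16) ↔ -e^(5t)cos(4t); 2·4/((s - 5)^2 + 16) ↔ 2e^(5t)sin(4t).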